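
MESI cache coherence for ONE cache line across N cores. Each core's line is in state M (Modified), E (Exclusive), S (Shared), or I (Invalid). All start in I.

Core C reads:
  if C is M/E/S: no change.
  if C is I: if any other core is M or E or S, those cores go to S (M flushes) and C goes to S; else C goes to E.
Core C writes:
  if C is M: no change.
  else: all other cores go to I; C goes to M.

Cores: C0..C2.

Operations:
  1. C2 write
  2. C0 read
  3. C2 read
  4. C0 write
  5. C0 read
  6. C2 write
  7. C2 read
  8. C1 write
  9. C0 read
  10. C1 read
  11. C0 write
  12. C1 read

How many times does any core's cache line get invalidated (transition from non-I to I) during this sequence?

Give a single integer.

Answer: 4

Derivation:
Op 1: C2 write [C2 write: invalidate none -> C2=M] -> [I,I,M] (invalidations this op: 0; running total: 0)
Op 2: C0 read [C0 read from I: others=['C2=M'] -> C0=S, others downsized to S] -> [S,I,S] (invalidations this op: 0; running total: 0)
Op 3: C2 read [C2 read: already in S, no change] -> [S,I,S] (invalidations this op: 0; running total: 0)
Op 4: C0 write [C0 write: invalidate ['C2=S'] -> C0=M] -> [M,I,I] (invalidations this op: 1; running total: 1)
Op 5: C0 read [C0 read: already in M, no change] -> [M,I,I] (invalidations this op: 0; running total: 1)
Op 6: C2 write [C2 write: invalidate ['C0=M'] -> C2=M] -> [I,I,M] (invalidations this op: 1; running total: 2)
Op 7: C2 read [C2 read: already in M, no change] -> [I,I,M] (invalidations this op: 0; running total: 2)
Op 8: C1 write [C1 write: invalidate ['C2=M'] -> C1=M] -> [I,M,I] (invalidations this op: 1; running total: 3)
Op 9: C0 read [C0 read from I: others=['C1=M'] -> C0=S, others downsized to S] -> [S,S,I] (invalidations this op: 0; running total: 3)
Op 10: C1 read [C1 read: already in S, no change] -> [S,S,I] (invalidations this op: 0; running total: 3)
Op 11: C0 write [C0 write: invalidate ['C1=S'] -> C0=M] -> [M,I,I] (invalidations this op: 1; running total: 4)
Op 12: C1 read [C1 read from I: others=['C0=M'] -> C1=S, others downsized to S] -> [S,S,I] (invalidations this op: 0; running total: 4)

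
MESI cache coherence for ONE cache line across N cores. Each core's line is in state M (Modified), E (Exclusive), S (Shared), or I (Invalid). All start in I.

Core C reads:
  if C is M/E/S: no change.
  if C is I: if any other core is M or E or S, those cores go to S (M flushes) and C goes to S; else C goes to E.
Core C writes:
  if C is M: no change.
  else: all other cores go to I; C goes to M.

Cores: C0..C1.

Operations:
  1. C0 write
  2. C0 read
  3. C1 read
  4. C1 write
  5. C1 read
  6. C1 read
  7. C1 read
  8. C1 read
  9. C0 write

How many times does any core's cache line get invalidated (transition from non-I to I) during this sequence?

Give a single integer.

Op 1: C0 write [C0 write: invalidate none -> C0=M] -> [M,I] (invalidations this op: 0; running total: 0)
Op 2: C0 read [C0 read: already in M, no change] -> [M,I] (invalidations this op: 0; running total: 0)
Op 3: C1 read [C1 read from I: others=['C0=M'] -> C1=S, others downsized to S] -> [S,S] (invalidations this op: 0; running total: 0)
Op 4: C1 write [C1 write: invalidate ['C0=S'] -> C1=M] -> [I,M] (invalidations this op: 1; running total: 1)
Op 5: C1 read [C1 read: already in M, no change] -> [I,M] (invalidations this op: 0; running total: 1)
Op 6: C1 read [C1 read: already in M, no change] -> [I,M] (invalidations this op: 0; running total: 1)
Op 7: C1 read [C1 read: already in M, no change] -> [I,M] (invalidations this op: 0; running total: 1)
Op 8: C1 read [C1 read: already in M, no change] -> [I,M] (invalidations this op: 0; running total: 1)
Op 9: C0 write [C0 write: invalidate ['C1=M'] -> C0=M] -> [M,I] (invalidations this op: 1; running total: 2)

Answer: 2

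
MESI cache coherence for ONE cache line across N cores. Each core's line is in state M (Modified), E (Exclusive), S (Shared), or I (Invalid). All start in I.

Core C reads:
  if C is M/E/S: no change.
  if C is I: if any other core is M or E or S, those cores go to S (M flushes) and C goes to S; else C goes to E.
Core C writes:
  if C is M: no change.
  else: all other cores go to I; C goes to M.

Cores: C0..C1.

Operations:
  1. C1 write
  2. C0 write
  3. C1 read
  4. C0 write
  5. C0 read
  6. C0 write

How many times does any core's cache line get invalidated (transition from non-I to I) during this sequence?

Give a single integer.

Op 1: C1 write [C1 write: invalidate none -> C1=M] -> [I,M] (invalidations this op: 0; running total: 0)
Op 2: C0 write [C0 write: invalidate ['C1=M'] -> C0=M] -> [M,I] (invalidations this op: 1; running total: 1)
Op 3: C1 read [C1 read from I: others=['C0=M'] -> C1=S, others downsized to S] -> [S,S] (invalidations this op: 0; running total: 1)
Op 4: C0 write [C0 write: invalidate ['C1=S'] -> C0=M] -> [M,I] (invalidations this op: 1; running total: 2)
Op 5: C0 read [C0 read: already in M, no change] -> [M,I] (invalidations this op: 0; running total: 2)
Op 6: C0 write [C0 write: already M (modified), no change] -> [M,I] (invalidations this op: 0; running total: 2)

Answer: 2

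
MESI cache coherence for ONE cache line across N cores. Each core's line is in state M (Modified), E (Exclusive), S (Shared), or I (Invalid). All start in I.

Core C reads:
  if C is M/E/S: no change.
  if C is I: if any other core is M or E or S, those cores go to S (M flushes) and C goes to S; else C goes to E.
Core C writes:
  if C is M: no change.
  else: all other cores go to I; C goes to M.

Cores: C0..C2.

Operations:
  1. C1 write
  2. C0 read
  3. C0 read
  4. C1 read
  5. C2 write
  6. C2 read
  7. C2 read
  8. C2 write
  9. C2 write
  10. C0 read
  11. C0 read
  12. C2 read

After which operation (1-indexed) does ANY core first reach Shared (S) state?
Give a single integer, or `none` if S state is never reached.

Op 1: C1 write [C1 write: invalidate none -> C1=M] -> [I,M,I]
Op 2: C0 read [C0 read from I: others=['C1=M'] -> C0=S, others downsized to S] -> [S,S,I]
  -> First S state at op 2; remaining ops need not be traced.

Answer: 2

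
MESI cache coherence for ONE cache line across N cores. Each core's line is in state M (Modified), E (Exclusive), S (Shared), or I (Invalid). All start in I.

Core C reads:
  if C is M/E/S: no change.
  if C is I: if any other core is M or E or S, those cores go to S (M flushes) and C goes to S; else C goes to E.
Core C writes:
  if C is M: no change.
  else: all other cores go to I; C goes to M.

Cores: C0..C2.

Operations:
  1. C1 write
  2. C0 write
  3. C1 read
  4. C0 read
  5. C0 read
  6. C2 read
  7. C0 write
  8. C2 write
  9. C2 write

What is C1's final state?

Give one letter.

Op 1: C1 write [C1 write: invalidate none -> C1=M] -> [I,M,I]
Op 2: C0 write [C0 write: invalidate ['C1=M'] -> C0=M] -> [M,I,I]
Op 3: C1 read [C1 read from I: others=['C0=M'] -> C1=S, others downsized to S] -> [S,S,I]
Op 4: C0 read [C0 read: already in S, no change] -> [S,S,I]
Op 5: C0 read [C0 read: already in S, no change] -> [S,S,I]
Op 6: C2 read [C2 read from I: others=['C0=S', 'C1=S'] -> C2=S, others downsized to S] -> [S,S,S]
Op 7: C0 write [C0 write: invalidate ['C1=S', 'C2=S'] -> C0=M] -> [M,I,I]
Op 8: C2 write [C2 write: invalidate ['C0=M'] -> C2=M] -> [I,I,M]
Op 9: C2 write [C2 write: already M (modified), no change] -> [I,I,M]

Answer: I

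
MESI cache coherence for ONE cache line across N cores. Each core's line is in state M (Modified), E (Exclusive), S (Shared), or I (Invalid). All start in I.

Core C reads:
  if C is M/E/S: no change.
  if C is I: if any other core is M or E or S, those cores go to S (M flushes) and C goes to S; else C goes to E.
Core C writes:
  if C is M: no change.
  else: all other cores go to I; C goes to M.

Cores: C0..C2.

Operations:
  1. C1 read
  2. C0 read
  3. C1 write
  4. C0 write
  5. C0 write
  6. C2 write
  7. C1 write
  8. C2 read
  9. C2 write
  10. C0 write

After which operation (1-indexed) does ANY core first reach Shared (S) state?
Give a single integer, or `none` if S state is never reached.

Op 1: C1 read [C1 read from I: no other sharers -> C1=E (exclusive)] -> [I,E,I]
Op 2: C0 read [C0 read from I: others=['C1=E'] -> C0=S, others downsized to S] -> [S,S,I]
  -> First S state at op 2; remaining ops need not be traced.

Answer: 2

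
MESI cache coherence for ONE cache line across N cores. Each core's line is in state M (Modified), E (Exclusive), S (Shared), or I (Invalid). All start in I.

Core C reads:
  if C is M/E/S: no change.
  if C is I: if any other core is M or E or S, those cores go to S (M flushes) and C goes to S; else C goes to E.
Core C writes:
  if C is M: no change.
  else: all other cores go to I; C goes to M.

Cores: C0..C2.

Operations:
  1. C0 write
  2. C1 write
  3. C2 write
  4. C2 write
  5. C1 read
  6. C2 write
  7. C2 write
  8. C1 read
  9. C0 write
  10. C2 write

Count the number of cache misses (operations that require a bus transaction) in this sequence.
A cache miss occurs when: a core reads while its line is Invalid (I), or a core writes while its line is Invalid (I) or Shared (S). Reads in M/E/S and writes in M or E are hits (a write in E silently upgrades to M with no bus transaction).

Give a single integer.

Answer: 8

Derivation:
Op 1: C0 write [C0 write: invalidate none -> C0=M] -> [M,I,I] [MISS #1: write from I]
Op 2: C1 write [C1 write: invalidate ['C0=M'] -> C1=M] -> [I,M,I] [MISS #2: write from I]
Op 3: C2 write [C2 write: invalidate ['C1=M'] -> C2=M] -> [I,I,M] [MISS #3: write from I]
Op 4: C2 write [C2 write: already M (modified), no change] -> [I,I,M] [hit: write from M]
Op 5: C1 read [C1 read from I: others=['C2=M'] -> C1=S, others downsized to S] -> [I,S,S] [MISS #4: read from I]
Op 6: C2 write [C2 write: invalidate ['C1=S'] -> C2=M] -> [I,I,M] [MISS #5: write from S]
Op 7: C2 write [C2 write: already M (modified), no change] -> [I,I,M] [hit: write from M]
Op 8: C1 read [C1 read from I: others=['C2=M'] -> C1=S, others downsized to S] -> [I,S,S] [MISS #6: read from I]
Op 9: C0 write [C0 write: invalidate ['C1=S', 'C2=S'] -> C0=M] -> [M,I,I] [MISS #7: write from I]
Op 10: C2 write [C2 write: invalidate ['C0=M'] -> C2=M] -> [I,I,M] [MISS #8: write from I]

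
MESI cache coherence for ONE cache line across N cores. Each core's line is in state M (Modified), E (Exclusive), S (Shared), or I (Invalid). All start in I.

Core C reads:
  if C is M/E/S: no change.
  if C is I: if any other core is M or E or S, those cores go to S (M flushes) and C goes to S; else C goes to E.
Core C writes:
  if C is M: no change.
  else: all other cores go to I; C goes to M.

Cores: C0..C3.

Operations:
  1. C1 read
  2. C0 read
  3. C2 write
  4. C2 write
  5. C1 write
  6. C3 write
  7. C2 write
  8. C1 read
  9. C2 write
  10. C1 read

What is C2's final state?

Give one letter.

Op 1: C1 read [C1 read from I: no other sharers -> C1=E (exclusive)] -> [I,E,I,I]
Op 2: C0 read [C0 read from I: others=['C1=E'] -> C0=S, others downsized to S] -> [S,S,I,I]
Op 3: C2 write [C2 write: invalidate ['C0=S', 'C1=S'] -> C2=M] -> [I,I,M,I]
Op 4: C2 write [C2 write: already M (modified), no change] -> [I,I,M,I]
Op 5: C1 write [C1 write: invalidate ['C2=M'] -> C1=M] -> [I,M,I,I]
Op 6: C3 write [C3 write: invalidate ['C1=M'] -> C3=M] -> [I,I,I,M]
Op 7: C2 write [C2 write: invalidate ['C3=M'] -> C2=M] -> [I,I,M,I]
Op 8: C1 read [C1 read from I: others=['C2=M'] -> C1=S, others downsized to S] -> [I,S,S,I]
Op 9: C2 write [C2 write: invalidate ['C1=S'] -> C2=M] -> [I,I,M,I]
Op 10: C1 read [C1 read from I: others=['C2=M'] -> C1=S, others downsized to S] -> [I,S,S,I]

Answer: S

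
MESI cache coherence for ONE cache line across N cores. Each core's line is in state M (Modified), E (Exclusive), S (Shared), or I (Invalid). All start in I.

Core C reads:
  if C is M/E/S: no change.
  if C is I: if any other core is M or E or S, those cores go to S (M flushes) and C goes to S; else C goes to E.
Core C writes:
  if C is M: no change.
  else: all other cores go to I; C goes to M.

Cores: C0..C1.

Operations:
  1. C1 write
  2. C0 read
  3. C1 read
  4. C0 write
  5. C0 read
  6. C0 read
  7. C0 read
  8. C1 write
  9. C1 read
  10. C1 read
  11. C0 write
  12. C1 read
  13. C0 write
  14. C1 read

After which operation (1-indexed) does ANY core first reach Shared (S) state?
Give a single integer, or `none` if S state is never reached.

Answer: 2

Derivation:
Op 1: C1 write [C1 write: invalidate none -> C1=M] -> [I,M]
Op 2: C0 read [C0 read from I: others=['C1=M'] -> C0=S, others downsized to S] -> [S,S]
  -> First S state at op 2; remaining ops need not be traced.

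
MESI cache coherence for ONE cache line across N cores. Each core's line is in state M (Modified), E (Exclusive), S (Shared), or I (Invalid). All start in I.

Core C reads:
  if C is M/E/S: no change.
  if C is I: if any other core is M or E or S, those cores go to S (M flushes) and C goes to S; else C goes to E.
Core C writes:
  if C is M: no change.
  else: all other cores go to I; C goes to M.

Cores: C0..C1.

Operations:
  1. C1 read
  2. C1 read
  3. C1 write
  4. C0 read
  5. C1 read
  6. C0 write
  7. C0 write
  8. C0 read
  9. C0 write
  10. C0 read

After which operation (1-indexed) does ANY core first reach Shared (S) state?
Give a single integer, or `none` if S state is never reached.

Answer: 4

Derivation:
Op 1: C1 read [C1 read from I: no other sharers -> C1=E (exclusive)] -> [I,E]
Op 2: C1 read [C1 read: already in E, no change] -> [I,E]
Op 3: C1 write [C1 write: invalidate none -> C1=M] -> [I,M]
Op 4: C0 read [C0 read from I: others=['C1=M'] -> C0=S, others downsized to S] -> [S,S]
  -> First S state at op 4; remaining ops need not be traced.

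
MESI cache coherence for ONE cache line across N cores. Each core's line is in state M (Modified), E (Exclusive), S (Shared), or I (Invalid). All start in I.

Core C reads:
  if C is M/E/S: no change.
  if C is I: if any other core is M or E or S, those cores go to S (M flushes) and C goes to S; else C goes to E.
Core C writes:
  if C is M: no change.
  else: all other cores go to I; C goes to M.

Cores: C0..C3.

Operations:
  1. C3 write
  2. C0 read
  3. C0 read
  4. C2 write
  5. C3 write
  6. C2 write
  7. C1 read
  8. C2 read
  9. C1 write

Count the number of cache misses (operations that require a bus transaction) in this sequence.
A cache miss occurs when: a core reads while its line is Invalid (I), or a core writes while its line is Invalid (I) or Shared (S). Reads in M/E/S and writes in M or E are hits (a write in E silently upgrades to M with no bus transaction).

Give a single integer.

Op 1: C3 write [C3 write: invalidate none -> C3=M] -> [I,I,I,M] [MISS #1: write from I]
Op 2: C0 read [C0 read from I: others=['C3=M'] -> C0=S, others downsized to S] -> [S,I,I,S] [MISS #2: read from I]
Op 3: C0 read [C0 read: already in S, no change] -> [S,I,I,S] [hit: read from S]
Op 4: C2 write [C2 write: invalidate ['C0=S', 'C3=S'] -> C2=M] -> [I,I,M,I] [MISS #3: write from I]
Op 5: C3 write [C3 write: invalidate ['C2=M'] -> C3=M] -> [I,I,I,M] [MISS #4: write from I]
Op 6: C2 write [C2 write: invalidate ['C3=M'] -> C2=M] -> [I,I,M,I] [MISS #5: write from I]
Op 7: C1 read [C1 read from I: others=['C2=M'] -> C1=S, others downsized to S] -> [I,S,S,I] [MISS #6: read from I]
Op 8: C2 read [C2 read: already in S, no change] -> [I,S,S,I] [hit: read from S]
Op 9: C1 write [C1 write: invalidate ['C2=S'] -> C1=M] -> [I,M,I,I] [MISS #7: write from S]

Answer: 7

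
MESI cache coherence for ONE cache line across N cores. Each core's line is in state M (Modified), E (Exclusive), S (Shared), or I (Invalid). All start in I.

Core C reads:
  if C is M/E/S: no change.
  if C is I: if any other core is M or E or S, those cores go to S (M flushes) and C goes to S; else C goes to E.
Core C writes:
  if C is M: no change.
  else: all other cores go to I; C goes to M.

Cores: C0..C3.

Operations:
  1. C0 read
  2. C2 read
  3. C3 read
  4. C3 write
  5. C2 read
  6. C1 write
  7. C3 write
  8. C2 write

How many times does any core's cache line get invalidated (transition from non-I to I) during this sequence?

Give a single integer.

Op 1: C0 read [C0 read from I: no other sharers -> C0=E (exclusive)] -> [E,I,I,I] (invalidations this op: 0; running total: 0)
Op 2: C2 read [C2 read from I: others=['C0=E'] -> C2=S, others downsized to S] -> [S,I,S,I] (invalidations this op: 0; running total: 0)
Op 3: C3 read [C3 read from I: others=['C0=S', 'C2=S'] -> C3=S, others downsized to S] -> [S,I,S,S] (invalidations this op: 0; running total: 0)
Op 4: C3 write [C3 write: invalidate ['C0=S', 'C2=S'] -> C3=M] -> [I,I,I,M] (invalidations this op: 2; running total: 2)
Op 5: C2 read [C2 read from I: others=['C3=M'] -> C2=S, others downsized to S] -> [I,I,S,S] (invalidations this op: 0; running total: 2)
Op 6: C1 write [C1 write: invalidate ['C2=S', 'C3=S'] -> C1=M] -> [I,M,I,I] (invalidations this op: 2; running total: 4)
Op 7: C3 write [C3 write: invalidate ['C1=M'] -> C3=M] -> [I,I,I,M] (invalidations this op: 1; running total: 5)
Op 8: C2 write [C2 write: invalidate ['C3=M'] -> C2=M] -> [I,I,M,I] (invalidations this op: 1; running total: 6)

Answer: 6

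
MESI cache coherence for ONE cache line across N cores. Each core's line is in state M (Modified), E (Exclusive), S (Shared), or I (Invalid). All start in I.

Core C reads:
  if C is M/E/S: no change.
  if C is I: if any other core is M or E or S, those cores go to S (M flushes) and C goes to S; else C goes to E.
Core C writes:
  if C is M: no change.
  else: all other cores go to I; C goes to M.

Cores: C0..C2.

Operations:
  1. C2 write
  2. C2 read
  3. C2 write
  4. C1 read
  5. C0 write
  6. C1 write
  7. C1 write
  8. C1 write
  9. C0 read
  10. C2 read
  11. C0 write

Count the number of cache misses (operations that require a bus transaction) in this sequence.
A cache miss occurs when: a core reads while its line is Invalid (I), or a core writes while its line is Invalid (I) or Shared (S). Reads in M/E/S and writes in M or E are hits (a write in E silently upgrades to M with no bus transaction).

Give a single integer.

Op 1: C2 write [C2 write: invalidate none -> C2=M] -> [I,I,M] [MISS #1: write from I]
Op 2: C2 read [C2 read: already in M, no change] -> [I,I,M] [hit: read from M]
Op 3: C2 write [C2 write: already M (modified), no change] -> [I,I,M] [hit: write from M]
Op 4: C1 read [C1 read from I: others=['C2=M'] -> C1=S, others downsized to S] -> [I,S,S] [MISS #2: read from I]
Op 5: C0 write [C0 write: invalidate ['C1=S', 'C2=S'] -> C0=M] -> [M,I,I] [MISS #3: write from I]
Op 6: C1 write [C1 write: invalidate ['C0=M'] -> C1=M] -> [I,M,I] [MISS #4: write from I]
Op 7: C1 write [C1 write: already M (modified), no change] -> [I,M,I] [hit: write from M]
Op 8: C1 write [C1 write: already M (modified), no change] -> [I,M,I] [hit: write from M]
Op 9: C0 read [C0 read from I: others=['C1=M'] -> C0=S, others downsized to S] -> [S,S,I] [MISS #5: read from I]
Op 10: C2 read [C2 read from I: others=['C0=S', 'C1=S'] -> C2=S, others downsized to S] -> [S,S,S] [MISS #6: read from I]
Op 11: C0 write [C0 write: invalidate ['C1=S', 'C2=S'] -> C0=M] -> [M,I,I] [MISS #7: write from S]

Answer: 7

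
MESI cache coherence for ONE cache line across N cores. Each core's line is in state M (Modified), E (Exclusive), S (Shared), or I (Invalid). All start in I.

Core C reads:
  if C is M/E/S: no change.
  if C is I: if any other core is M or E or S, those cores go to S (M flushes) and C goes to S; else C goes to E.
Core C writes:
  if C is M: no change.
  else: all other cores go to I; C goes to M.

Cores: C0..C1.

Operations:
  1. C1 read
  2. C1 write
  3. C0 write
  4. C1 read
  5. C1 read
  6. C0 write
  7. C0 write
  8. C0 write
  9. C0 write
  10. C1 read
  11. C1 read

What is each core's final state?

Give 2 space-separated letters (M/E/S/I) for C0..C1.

Answer: S S

Derivation:
Op 1: C1 read [C1 read from I: no other sharers -> C1=E (exclusive)] -> [I,E]
Op 2: C1 write [C1 write: invalidate none -> C1=M] -> [I,M]
Op 3: C0 write [C0 write: invalidate ['C1=M'] -> C0=M] -> [M,I]
Op 4: C1 read [C1 read from I: others=['C0=M'] -> C1=S, others downsized to S] -> [S,S]
Op 5: C1 read [C1 read: already in S, no change] -> [S,S]
Op 6: C0 write [C0 write: invalidate ['C1=S'] -> C0=M] -> [M,I]
Op 7: C0 write [C0 write: already M (modified), no change] -> [M,I]
Op 8: C0 write [C0 write: already M (modified), no change] -> [M,I]
Op 9: C0 write [C0 write: already M (modified), no change] -> [M,I]
Op 10: C1 read [C1 read from I: others=['C0=M'] -> C1=S, others downsized to S] -> [S,S]
Op 11: C1 read [C1 read: already in S, no change] -> [S,S]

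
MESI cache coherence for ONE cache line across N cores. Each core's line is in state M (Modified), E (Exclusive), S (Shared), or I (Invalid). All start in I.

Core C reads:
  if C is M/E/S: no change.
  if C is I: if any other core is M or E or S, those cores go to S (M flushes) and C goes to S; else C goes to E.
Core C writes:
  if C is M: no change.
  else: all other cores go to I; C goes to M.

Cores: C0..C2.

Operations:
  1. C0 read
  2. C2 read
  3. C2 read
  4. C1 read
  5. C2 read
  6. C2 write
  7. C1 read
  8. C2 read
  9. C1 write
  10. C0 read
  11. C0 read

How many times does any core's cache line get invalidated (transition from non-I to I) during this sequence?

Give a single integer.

Op 1: C0 read [C0 read from I: no other sharers -> C0=E (exclusive)] -> [E,I,I] (invalidations this op: 0; running total: 0)
Op 2: C2 read [C2 read from I: others=['C0=E'] -> C2=S, others downsized to S] -> [S,I,S] (invalidations this op: 0; running total: 0)
Op 3: C2 read [C2 read: already in S, no change] -> [S,I,S] (invalidations this op: 0; running total: 0)
Op 4: C1 read [C1 read from I: others=['C0=S', 'C2=S'] -> C1=S, others downsized to S] -> [S,S,S] (invalidations this op: 0; running total: 0)
Op 5: C2 read [C2 read: already in S, no change] -> [S,S,S] (invalidations this op: 0; running total: 0)
Op 6: C2 write [C2 write: invalidate ['C0=S', 'C1=S'] -> C2=M] -> [I,I,M] (invalidations this op: 2; running total: 2)
Op 7: C1 read [C1 read from I: others=['C2=M'] -> C1=S, others downsized to S] -> [I,S,S] (invalidations this op: 0; running total: 2)
Op 8: C2 read [C2 read: already in S, no change] -> [I,S,S] (invalidations this op: 0; running total: 2)
Op 9: C1 write [C1 write: invalidate ['C2=S'] -> C1=M] -> [I,M,I] (invalidations this op: 1; running total: 3)
Op 10: C0 read [C0 read from I: others=['C1=M'] -> C0=S, others downsized to S] -> [S,S,I] (invalidations this op: 0; running total: 3)
Op 11: C0 read [C0 read: already in S, no change] -> [S,S,I] (invalidations this op: 0; running total: 3)

Answer: 3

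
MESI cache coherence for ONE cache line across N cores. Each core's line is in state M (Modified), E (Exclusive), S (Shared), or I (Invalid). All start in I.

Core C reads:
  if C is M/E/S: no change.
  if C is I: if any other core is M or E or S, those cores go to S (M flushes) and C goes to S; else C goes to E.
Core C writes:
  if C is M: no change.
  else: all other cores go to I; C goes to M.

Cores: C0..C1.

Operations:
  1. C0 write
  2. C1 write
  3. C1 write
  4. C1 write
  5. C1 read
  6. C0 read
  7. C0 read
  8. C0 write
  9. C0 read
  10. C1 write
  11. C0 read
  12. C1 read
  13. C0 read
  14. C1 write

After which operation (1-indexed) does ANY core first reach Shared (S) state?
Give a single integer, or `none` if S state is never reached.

Op 1: C0 write [C0 write: invalidate none -> C0=M] -> [M,I]
Op 2: C1 write [C1 write: invalidate ['C0=M'] -> C1=M] -> [I,M]
Op 3: C1 write [C1 write: already M (modified), no change] -> [I,M]
Op 4: C1 write [C1 write: already M (modified), no change] -> [I,M]
Op 5: C1 read [C1 read: already in M, no change] -> [I,M]
Op 6: C0 read [C0 read from I: others=['C1=M'] -> C0=S, others downsized to S] -> [S,S]
  -> First S state at op 6; remaining ops need not be traced.

Answer: 6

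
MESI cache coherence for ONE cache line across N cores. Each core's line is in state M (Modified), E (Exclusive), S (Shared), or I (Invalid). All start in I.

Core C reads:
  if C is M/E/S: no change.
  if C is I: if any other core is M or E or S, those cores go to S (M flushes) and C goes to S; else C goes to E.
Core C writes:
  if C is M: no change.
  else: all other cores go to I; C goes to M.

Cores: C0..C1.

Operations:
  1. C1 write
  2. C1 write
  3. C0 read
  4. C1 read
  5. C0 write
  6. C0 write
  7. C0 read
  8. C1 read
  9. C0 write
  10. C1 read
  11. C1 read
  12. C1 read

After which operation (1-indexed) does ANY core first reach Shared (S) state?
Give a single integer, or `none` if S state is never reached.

Answer: 3

Derivation:
Op 1: C1 write [C1 write: invalidate none -> C1=M] -> [I,M]
Op 2: C1 write [C1 write: already M (modified), no change] -> [I,M]
Op 3: C0 read [C0 read from I: others=['C1=M'] -> C0=S, others downsized to S] -> [S,S]
  -> First S state at op 3; remaining ops need not be traced.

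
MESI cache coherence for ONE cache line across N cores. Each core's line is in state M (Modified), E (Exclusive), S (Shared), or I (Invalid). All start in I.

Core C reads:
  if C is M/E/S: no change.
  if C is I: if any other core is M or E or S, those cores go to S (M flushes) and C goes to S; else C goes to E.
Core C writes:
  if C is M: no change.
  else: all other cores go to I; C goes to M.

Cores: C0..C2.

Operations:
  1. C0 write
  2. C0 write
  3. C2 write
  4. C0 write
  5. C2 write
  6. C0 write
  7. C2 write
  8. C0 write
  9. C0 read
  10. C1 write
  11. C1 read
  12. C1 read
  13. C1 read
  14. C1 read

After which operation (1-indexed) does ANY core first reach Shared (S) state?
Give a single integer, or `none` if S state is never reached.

Op 1: C0 write [C0 write: invalidate none -> C0=M] -> [M,I,I]
Op 2: C0 write [C0 write: already M (modified), no change] -> [M,I,I]
Op 3: C2 write [C2 write: invalidate ['C0=M'] -> C2=M] -> [I,I,M]
Op 4: C0 write [C0 write: invalidate ['C2=M'] -> C0=M] -> [M,I,I]
Op 5: C2 write [C2 write: invalidate ['C0=M'] -> C2=M] -> [I,I,M]
Op 6: C0 write [C0 write: invalidate ['C2=M'] -> C0=M] -> [M,I,I]
Op 7: C2 write [C2 write: invalidate ['C0=M'] -> C2=M] -> [I,I,M]
Op 8: C0 write [C0 write: invalidate ['C2=M'] -> C0=M] -> [M,I,I]
Op 9: C0 read [C0 read: already in M, no change] -> [M,I,I]
Op 10: C1 write [C1 write: invalidate ['C0=M'] -> C1=M] -> [I,M,I]
Op 11: C1 read [C1 read: already in M, no change] -> [I,M,I]
Op 12: C1 read [C1 read: already in M, no change] -> [I,M,I]
Op 13: C1 read [C1 read: already in M, no change] -> [I,M,I]
Op 14: C1 read [C1 read: already in M, no change] -> [I,M,I]
S state never reached in this sequence.

Answer: none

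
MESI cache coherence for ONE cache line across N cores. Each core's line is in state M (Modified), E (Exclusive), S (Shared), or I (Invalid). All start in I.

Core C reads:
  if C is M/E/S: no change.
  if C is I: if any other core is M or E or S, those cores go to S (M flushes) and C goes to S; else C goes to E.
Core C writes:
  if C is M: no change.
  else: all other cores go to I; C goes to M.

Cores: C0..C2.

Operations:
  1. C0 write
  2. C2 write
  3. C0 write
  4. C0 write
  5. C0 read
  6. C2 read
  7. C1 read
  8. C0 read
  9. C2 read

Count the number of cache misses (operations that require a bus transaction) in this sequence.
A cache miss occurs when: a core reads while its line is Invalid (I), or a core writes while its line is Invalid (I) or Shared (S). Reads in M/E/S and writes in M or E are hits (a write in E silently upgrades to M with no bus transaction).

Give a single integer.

Answer: 5

Derivation:
Op 1: C0 write [C0 write: invalidate none -> C0=M] -> [M,I,I] [MISS #1: write from I]
Op 2: C2 write [C2 write: invalidate ['C0=M'] -> C2=M] -> [I,I,M] [MISS #2: write from I]
Op 3: C0 write [C0 write: invalidate ['C2=M'] -> C0=M] -> [M,I,I] [MISS #3: write from I]
Op 4: C0 write [C0 write: already M (modified), no change] -> [M,I,I] [hit: write from M]
Op 5: C0 read [C0 read: already in M, no change] -> [M,I,I] [hit: read from M]
Op 6: C2 read [C2 read from I: others=['C0=M'] -> C2=S, others downsized to S] -> [S,I,S] [MISS #4: read from I]
Op 7: C1 read [C1 read from I: others=['C0=S', 'C2=S'] -> C1=S, others downsized to S] -> [S,S,S] [MISS #5: read from I]
Op 8: C0 read [C0 read: already in S, no change] -> [S,S,S] [hit: read from S]
Op 9: C2 read [C2 read: already in S, no change] -> [S,S,S] [hit: read from S]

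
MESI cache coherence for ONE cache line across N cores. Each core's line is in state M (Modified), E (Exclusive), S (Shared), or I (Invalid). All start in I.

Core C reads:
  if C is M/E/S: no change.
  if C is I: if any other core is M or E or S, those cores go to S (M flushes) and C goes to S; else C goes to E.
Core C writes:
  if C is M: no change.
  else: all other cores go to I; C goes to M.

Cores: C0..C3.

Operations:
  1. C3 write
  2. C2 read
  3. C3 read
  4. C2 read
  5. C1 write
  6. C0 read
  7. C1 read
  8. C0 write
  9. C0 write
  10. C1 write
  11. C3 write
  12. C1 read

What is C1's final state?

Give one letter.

Answer: S

Derivation:
Op 1: C3 write [C3 write: invalidate none -> C3=M] -> [I,I,I,M]
Op 2: C2 read [C2 read from I: others=['C3=M'] -> C2=S, others downsized to S] -> [I,I,S,S]
Op 3: C3 read [C3 read: already in S, no change] -> [I,I,S,S]
Op 4: C2 read [C2 read: already in S, no change] -> [I,I,S,S]
Op 5: C1 write [C1 write: invalidate ['C2=S', 'C3=S'] -> C1=M] -> [I,M,I,I]
Op 6: C0 read [C0 read from I: others=['C1=M'] -> C0=S, others downsized to S] -> [S,S,I,I]
Op 7: C1 read [C1 read: already in S, no change] -> [S,S,I,I]
Op 8: C0 write [C0 write: invalidate ['C1=S'] -> C0=M] -> [M,I,I,I]
Op 9: C0 write [C0 write: already M (modified), no change] -> [M,I,I,I]
Op 10: C1 write [C1 write: invalidate ['C0=M'] -> C1=M] -> [I,M,I,I]
Op 11: C3 write [C3 write: invalidate ['C1=M'] -> C3=M] -> [I,I,I,M]
Op 12: C1 read [C1 read from I: others=['C3=M'] -> C1=S, others downsized to S] -> [I,S,I,S]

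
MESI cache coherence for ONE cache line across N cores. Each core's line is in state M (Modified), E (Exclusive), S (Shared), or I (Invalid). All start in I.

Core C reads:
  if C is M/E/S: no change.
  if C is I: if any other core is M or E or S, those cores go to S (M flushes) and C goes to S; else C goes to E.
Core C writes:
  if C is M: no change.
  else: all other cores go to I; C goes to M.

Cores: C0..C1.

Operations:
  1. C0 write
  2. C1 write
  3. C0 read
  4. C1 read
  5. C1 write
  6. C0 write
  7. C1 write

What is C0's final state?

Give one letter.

Op 1: C0 write [C0 write: invalidate none -> C0=M] -> [M,I]
Op 2: C1 write [C1 write: invalidate ['C0=M'] -> C1=M] -> [I,M]
Op 3: C0 read [C0 read from I: others=['C1=M'] -> C0=S, others downsized to S] -> [S,S]
Op 4: C1 read [C1 read: already in S, no change] -> [S,S]
Op 5: C1 write [C1 write: invalidate ['C0=S'] -> C1=M] -> [I,M]
Op 6: C0 write [C0 write: invalidate ['C1=M'] -> C0=M] -> [M,I]
Op 7: C1 write [C1 write: invalidate ['C0=M'] -> C1=M] -> [I,M]

Answer: I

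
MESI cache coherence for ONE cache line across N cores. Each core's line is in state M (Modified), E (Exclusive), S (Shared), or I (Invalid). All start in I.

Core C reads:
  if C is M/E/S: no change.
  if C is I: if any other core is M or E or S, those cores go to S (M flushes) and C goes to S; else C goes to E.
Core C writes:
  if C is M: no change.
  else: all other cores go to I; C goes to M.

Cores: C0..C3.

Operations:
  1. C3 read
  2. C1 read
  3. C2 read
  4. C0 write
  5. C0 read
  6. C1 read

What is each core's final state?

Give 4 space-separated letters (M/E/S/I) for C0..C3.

Op 1: C3 read [C3 read from I: no other sharers -> C3=E (exclusive)] -> [I,I,I,E]
Op 2: C1 read [C1 read from I: others=['C3=E'] -> C1=S, others downsized to S] -> [I,S,I,S]
Op 3: C2 read [C2 read from I: others=['C1=S', 'C3=S'] -> C2=S, others downsized to S] -> [I,S,S,S]
Op 4: C0 write [C0 write: invalidate ['C1=S', 'C2=S', 'C3=S'] -> C0=M] -> [M,I,I,I]
Op 5: C0 read [C0 read: already in M, no change] -> [M,I,I,I]
Op 6: C1 read [C1 read from I: others=['C0=M'] -> C1=S, others downsized to S] -> [S,S,I,I]

Answer: S S I I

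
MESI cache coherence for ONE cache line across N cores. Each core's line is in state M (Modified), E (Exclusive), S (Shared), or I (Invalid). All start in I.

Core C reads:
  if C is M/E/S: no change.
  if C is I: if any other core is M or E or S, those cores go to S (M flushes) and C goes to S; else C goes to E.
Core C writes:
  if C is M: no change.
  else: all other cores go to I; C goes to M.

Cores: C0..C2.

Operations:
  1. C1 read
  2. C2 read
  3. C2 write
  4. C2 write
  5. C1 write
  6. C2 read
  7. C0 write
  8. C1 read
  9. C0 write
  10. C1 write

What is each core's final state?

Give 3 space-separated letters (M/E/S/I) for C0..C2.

Answer: I M I

Derivation:
Op 1: C1 read [C1 read from I: no other sharers -> C1=E (exclusive)] -> [I,E,I]
Op 2: C2 read [C2 read from I: others=['C1=E'] -> C2=S, others downsized to S] -> [I,S,S]
Op 3: C2 write [C2 write: invalidate ['C1=S'] -> C2=M] -> [I,I,M]
Op 4: C2 write [C2 write: already M (modified), no change] -> [I,I,M]
Op 5: C1 write [C1 write: invalidate ['C2=M'] -> C1=M] -> [I,M,I]
Op 6: C2 read [C2 read from I: others=['C1=M'] -> C2=S, others downsized to S] -> [I,S,S]
Op 7: C0 write [C0 write: invalidate ['C1=S', 'C2=S'] -> C0=M] -> [M,I,I]
Op 8: C1 read [C1 read from I: others=['C0=M'] -> C1=S, others downsized to S] -> [S,S,I]
Op 9: C0 write [C0 write: invalidate ['C1=S'] -> C0=M] -> [M,I,I]
Op 10: C1 write [C1 write: invalidate ['C0=M'] -> C1=M] -> [I,M,I]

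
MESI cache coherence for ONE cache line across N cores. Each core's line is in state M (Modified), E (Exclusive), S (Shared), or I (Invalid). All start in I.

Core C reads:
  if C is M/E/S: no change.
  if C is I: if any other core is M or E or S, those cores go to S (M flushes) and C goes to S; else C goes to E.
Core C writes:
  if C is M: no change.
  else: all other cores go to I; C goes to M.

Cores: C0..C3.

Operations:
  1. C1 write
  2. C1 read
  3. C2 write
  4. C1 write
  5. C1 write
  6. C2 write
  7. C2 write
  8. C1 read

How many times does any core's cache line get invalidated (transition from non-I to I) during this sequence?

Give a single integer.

Answer: 3

Derivation:
Op 1: C1 write [C1 write: invalidate none -> C1=M] -> [I,M,I,I] (invalidations this op: 0; running total: 0)
Op 2: C1 read [C1 read: already in M, no change] -> [I,M,I,I] (invalidations this op: 0; running total: 0)
Op 3: C2 write [C2 write: invalidate ['C1=M'] -> C2=M] -> [I,I,M,I] (invalidations this op: 1; running total: 1)
Op 4: C1 write [C1 write: invalidate ['C2=M'] -> C1=M] -> [I,M,I,I] (invalidations this op: 1; running total: 2)
Op 5: C1 write [C1 write: already M (modified), no change] -> [I,M,I,I] (invalidations this op: 0; running total: 2)
Op 6: C2 write [C2 write: invalidate ['C1=M'] -> C2=M] -> [I,I,M,I] (invalidations this op: 1; running total: 3)
Op 7: C2 write [C2 write: already M (modified), no change] -> [I,I,M,I] (invalidations this op: 0; running total: 3)
Op 8: C1 read [C1 read from I: others=['C2=M'] -> C1=S, others downsized to S] -> [I,S,S,I] (invalidations this op: 0; running total: 3)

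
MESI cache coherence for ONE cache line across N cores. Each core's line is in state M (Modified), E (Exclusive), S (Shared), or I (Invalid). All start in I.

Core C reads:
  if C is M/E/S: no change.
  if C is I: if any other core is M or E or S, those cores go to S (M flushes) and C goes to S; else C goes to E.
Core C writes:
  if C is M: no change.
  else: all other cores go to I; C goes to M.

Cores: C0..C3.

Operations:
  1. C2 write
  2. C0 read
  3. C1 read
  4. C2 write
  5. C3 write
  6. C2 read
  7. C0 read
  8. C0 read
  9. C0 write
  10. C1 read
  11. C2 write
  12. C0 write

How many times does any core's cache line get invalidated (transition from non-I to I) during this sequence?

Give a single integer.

Op 1: C2 write [C2 write: invalidate none -> C2=M] -> [I,I,M,I] (invalidations this op: 0; running total: 0)
Op 2: C0 read [C0 read from I: others=['C2=M'] -> C0=S, others downsized to S] -> [S,I,S,I] (invalidations this op: 0; running total: 0)
Op 3: C1 read [C1 read from I: others=['C0=S', 'C2=S'] -> C1=S, others downsized to S] -> [S,S,S,I] (invalidations this op: 0; running total: 0)
Op 4: C2 write [C2 write: invalidate ['C0=S', 'C1=S'] -> C2=M] -> [I,I,M,I] (invalidations this op: 2; running total: 2)
Op 5: C3 write [C3 write: invalidate ['C2=M'] -> C3=M] -> [I,I,I,M] (invalidations this op: 1; running total: 3)
Op 6: C2 read [C2 read from I: others=['C3=M'] -> C2=S, others downsized to S] -> [I,I,S,S] (invalidations this op: 0; running total: 3)
Op 7: C0 read [C0 read from I: others=['C2=S', 'C3=S'] -> C0=S, others downsized to S] -> [S,I,S,S] (invalidations this op: 0; running total: 3)
Op 8: C0 read [C0 read: already in S, no change] -> [S,I,S,S] (invalidations this op: 0; running total: 3)
Op 9: C0 write [C0 write: invalidate ['C2=S', 'C3=S'] -> C0=M] -> [M,I,I,I] (invalidations this op: 2; running total: 5)
Op 10: C1 read [C1 read from I: others=['C0=M'] -> C1=S, others downsized to S] -> [S,S,I,I] (invalidations this op: 0; running total: 5)
Op 11: C2 write [C2 write: invalidate ['C0=S', 'C1=S'] -> C2=M] -> [I,I,M,I] (invalidations this op: 2; running total: 7)
Op 12: C0 write [C0 write: invalidate ['C2=M'] -> C0=M] -> [M,I,I,I] (invalidations this op: 1; running total: 8)

Answer: 8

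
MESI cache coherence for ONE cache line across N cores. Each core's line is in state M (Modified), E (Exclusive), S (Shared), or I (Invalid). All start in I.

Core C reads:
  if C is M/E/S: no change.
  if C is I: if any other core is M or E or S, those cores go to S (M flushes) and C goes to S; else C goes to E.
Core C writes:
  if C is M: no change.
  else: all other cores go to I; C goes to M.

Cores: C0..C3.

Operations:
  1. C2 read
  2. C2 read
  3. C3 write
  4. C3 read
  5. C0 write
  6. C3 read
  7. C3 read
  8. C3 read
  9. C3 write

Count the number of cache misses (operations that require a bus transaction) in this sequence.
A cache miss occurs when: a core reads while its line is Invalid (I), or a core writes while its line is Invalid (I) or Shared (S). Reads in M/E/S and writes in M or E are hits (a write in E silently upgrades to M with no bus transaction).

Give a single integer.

Op 1: C2 read [C2 read from I: no other sharers -> C2=E (exclusive)] -> [I,I,E,I] [MISS #1: read from I]
Op 2: C2 read [C2 read: already in E, no change] -> [I,I,E,I] [hit: read from E]
Op 3: C3 write [C3 write: invalidate ['C2=E'] -> C3=M] -> [I,I,I,M] [MISS #2: write from I]
Op 4: C3 read [C3 read: already in M, no change] -> [I,I,I,M] [hit: read from M]
Op 5: C0 write [C0 write: invalidate ['C3=M'] -> C0=M] -> [M,I,I,I] [MISS #3: write from I]
Op 6: C3 read [C3 read from I: others=['C0=M'] -> C3=S, others downsized to S] -> [S,I,I,S] [MISS #4: read from I]
Op 7: C3 read [C3 read: already in S, no change] -> [S,I,I,S] [hit: read from S]
Op 8: C3 read [C3 read: already in S, no change] -> [S,I,I,S] [hit: read from S]
Op 9: C3 write [C3 write: invalidate ['C0=S'] -> C3=M] -> [I,I,I,M] [MISS #5: write from S]

Answer: 5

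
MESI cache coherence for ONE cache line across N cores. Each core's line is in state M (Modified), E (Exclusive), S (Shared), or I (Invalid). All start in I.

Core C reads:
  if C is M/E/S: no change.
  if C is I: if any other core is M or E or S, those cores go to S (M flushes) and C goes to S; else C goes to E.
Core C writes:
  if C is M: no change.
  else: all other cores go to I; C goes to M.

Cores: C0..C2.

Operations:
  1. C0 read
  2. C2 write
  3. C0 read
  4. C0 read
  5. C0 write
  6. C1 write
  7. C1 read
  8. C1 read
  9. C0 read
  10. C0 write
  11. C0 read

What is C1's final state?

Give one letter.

Op 1: C0 read [C0 read from I: no other sharers -> C0=E (exclusive)] -> [E,I,I]
Op 2: C2 write [C2 write: invalidate ['C0=E'] -> C2=M] -> [I,I,M]
Op 3: C0 read [C0 read from I: others=['C2=M'] -> C0=S, others downsized to S] -> [S,I,S]
Op 4: C0 read [C0 read: already in S, no change] -> [S,I,S]
Op 5: C0 write [C0 write: invalidate ['C2=S'] -> C0=M] -> [M,I,I]
Op 6: C1 write [C1 write: invalidate ['C0=M'] -> C1=M] -> [I,M,I]
Op 7: C1 read [C1 read: already in M, no change] -> [I,M,I]
Op 8: C1 read [C1 read: already in M, no change] -> [I,M,I]
Op 9: C0 read [C0 read from I: others=['C1=M'] -> C0=S, others downsized to S] -> [S,S,I]
Op 10: C0 write [C0 write: invalidate ['C1=S'] -> C0=M] -> [M,I,I]
Op 11: C0 read [C0 read: already in M, no change] -> [M,I,I]

Answer: I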